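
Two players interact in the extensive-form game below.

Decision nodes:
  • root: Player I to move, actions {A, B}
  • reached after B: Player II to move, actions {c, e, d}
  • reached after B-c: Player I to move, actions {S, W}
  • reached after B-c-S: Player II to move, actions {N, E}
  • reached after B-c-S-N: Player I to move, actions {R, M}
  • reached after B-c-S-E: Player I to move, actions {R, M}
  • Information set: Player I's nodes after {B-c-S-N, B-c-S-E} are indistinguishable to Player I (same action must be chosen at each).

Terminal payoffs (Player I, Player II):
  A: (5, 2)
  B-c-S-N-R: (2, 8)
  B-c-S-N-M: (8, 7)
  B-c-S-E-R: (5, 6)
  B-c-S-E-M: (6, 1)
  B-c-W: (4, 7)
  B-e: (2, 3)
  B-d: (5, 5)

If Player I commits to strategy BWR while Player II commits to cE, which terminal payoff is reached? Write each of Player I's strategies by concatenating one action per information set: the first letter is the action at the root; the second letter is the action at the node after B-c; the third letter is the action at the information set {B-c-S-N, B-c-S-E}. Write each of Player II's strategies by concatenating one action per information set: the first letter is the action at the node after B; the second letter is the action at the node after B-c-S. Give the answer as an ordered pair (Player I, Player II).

Trace the play path from the root:
  Player I plays B
  Player II plays c at [B]
  Player I plays W at [B-c]
→ terminal payoff (4, 7).
(Player I's choice at the information set {B-c-S-N, B-c-S-E} is never reached on this path, so it doesn't affect the outcome.)

(4, 7)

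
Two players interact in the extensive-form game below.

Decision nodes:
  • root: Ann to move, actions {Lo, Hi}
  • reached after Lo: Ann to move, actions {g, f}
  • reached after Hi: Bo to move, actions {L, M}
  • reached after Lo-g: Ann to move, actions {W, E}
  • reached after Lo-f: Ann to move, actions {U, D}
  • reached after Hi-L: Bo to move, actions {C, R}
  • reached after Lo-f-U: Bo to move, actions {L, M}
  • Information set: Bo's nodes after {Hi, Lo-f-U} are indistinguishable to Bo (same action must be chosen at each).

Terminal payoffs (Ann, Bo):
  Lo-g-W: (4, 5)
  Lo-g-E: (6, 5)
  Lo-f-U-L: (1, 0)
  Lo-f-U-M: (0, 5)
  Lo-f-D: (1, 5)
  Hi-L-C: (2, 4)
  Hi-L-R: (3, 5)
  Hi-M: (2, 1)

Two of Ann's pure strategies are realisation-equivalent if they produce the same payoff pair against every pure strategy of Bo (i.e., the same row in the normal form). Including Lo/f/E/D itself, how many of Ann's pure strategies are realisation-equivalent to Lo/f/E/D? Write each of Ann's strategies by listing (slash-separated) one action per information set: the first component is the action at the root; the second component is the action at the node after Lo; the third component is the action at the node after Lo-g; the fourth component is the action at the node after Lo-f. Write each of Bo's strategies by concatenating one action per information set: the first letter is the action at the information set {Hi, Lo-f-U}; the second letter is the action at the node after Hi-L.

2

Row for Lo/f/E/D (columns LC, LR, MC, MR): (1,5) (1,5) (1,5) (1,5).
Under Lo/f/E/D, Ann's choice at the node after Lo-g can never be reached regardless of what Bo does, so varying those choices leaves every outcome unchanged.
Holding the reachable choices fixed and varying the unreachable one freely already gives 2 equivalent strategies.
No other strategy reproduces this row, so those 2 are the full class: Lo/f/W/D, Lo/f/E/D.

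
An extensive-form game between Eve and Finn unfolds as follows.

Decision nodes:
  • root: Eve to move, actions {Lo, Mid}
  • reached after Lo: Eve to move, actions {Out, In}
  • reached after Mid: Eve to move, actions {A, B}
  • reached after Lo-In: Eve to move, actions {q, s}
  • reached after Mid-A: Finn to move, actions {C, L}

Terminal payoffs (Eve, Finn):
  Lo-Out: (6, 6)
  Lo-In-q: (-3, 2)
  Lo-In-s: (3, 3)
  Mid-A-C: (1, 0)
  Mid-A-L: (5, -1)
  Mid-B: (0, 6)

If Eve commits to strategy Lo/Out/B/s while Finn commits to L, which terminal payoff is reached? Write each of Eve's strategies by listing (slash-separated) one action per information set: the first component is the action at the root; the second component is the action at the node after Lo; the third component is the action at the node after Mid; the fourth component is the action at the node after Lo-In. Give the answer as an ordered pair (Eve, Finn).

(6, 6)

Trace the play path from the root:
  Eve plays Lo
  Eve plays Out at [Lo]
→ terminal payoff (6, 6).
(Eve's choice at the node after Mid is never reached on this path, so it doesn't affect the outcome.)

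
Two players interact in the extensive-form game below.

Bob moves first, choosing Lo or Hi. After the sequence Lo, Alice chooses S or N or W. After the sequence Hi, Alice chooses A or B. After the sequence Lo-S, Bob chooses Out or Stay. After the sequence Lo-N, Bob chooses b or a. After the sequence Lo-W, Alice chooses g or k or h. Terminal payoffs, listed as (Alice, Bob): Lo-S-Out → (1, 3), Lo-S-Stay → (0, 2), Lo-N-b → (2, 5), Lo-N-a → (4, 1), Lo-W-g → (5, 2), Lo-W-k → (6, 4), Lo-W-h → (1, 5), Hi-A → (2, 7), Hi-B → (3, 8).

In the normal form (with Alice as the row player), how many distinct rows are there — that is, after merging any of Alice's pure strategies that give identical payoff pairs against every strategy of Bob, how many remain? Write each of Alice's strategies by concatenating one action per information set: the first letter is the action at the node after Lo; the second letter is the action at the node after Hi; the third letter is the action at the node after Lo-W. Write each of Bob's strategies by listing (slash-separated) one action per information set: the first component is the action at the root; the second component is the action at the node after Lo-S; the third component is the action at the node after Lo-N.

Alice has 18 pure strategies: SAg, SAk, SAh, SBg, SBk, SBh, NAg, NAk, NAh, NBg, NBk, NBh, WAg, WAk, WAh, WBg, WBk, WBh. Columns: Lo/Out/b, Lo/Out/a, Lo/Stay/b, Lo/Stay/a, Hi/Out/b, Hi/Out/a, Hi/Stay/b, Hi/Stay/a.
{SAg, SAk, SAh} → row (1,3) (1,3) (0,2) (0,2) (2,7) (2,7) (2,7) (2,7)
{SBg, SBk, SBh} → row (1,3) (1,3) (0,2) (0,2) (3,8) (3,8) (3,8) (3,8)
{NAg, NAk, NAh} → row (2,5) (4,1) (2,5) (4,1) (2,7) (2,7) (2,7) (2,7)
{NBg, NBk, NBh} → row (2,5) (4,1) (2,5) (4,1) (3,8) (3,8) (3,8) (3,8)
{WAg} → row (5,2) (5,2) (5,2) (5,2) (2,7) (2,7) (2,7) (2,7)
{WAk} → row (6,4) (6,4) (6,4) (6,4) (2,7) (2,7) (2,7) (2,7)
{WAh} → row (1,5) (1,5) (1,5) (1,5) (2,7) (2,7) (2,7) (2,7)
{WBg} → row (5,2) (5,2) (5,2) (5,2) (3,8) (3,8) (3,8) (3,8)
{WBk} → row (6,4) (6,4) (6,4) (6,4) (3,8) (3,8) (3,8) (3,8)
{WBh} → row (1,5) (1,5) (1,5) (1,5) (3,8) (3,8) (3,8) (3,8)
That's 10 distinct rows out of 18 strategies.

10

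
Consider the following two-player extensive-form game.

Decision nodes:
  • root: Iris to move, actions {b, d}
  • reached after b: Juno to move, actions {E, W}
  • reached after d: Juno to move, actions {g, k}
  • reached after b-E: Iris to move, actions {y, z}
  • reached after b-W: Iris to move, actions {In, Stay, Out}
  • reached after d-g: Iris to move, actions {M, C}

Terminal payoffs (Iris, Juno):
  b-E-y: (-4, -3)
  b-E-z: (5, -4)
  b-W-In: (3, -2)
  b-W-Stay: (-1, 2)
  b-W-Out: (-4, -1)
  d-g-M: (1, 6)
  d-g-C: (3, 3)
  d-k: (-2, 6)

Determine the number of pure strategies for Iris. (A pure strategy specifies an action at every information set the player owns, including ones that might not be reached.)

24

Iris owns the root with actions {b, d} — two choices.
Iris owns the node after b-E with actions {y, z} — two choices.
Iris owns the node after b-W with actions {In, Stay, Out} — three choices.
Iris owns the node after d-g with actions {M, C} — two choices.
A pure strategy fixes one action at each information set independently, so the count is the product 2 × 2 × 3 × 2 = 24.
(For reference, Juno has 4 pure strategies, giving a 24×4 normal-form matrix.)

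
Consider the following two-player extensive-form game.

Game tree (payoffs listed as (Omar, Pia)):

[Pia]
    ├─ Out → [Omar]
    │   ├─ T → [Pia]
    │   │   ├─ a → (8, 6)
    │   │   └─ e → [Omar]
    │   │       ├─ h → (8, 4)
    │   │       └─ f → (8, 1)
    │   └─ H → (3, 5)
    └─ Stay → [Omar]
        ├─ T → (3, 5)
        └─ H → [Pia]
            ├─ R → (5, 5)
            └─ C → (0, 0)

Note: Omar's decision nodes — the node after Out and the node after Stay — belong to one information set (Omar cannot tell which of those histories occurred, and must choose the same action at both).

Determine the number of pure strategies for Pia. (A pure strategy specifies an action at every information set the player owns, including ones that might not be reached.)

8

Pia owns the root with actions {Out, Stay} — two choices.
Pia owns the node after Out-T with actions {a, e} — two choices.
Pia owns the node after Stay-H with actions {R, C} — two choices.
A pure strategy fixes one action at each information set independently, so the count is the product 2 × 2 × 2 = 8.
(For reference, Omar has 4 pure strategies, giving a 8×4 normal-form matrix.)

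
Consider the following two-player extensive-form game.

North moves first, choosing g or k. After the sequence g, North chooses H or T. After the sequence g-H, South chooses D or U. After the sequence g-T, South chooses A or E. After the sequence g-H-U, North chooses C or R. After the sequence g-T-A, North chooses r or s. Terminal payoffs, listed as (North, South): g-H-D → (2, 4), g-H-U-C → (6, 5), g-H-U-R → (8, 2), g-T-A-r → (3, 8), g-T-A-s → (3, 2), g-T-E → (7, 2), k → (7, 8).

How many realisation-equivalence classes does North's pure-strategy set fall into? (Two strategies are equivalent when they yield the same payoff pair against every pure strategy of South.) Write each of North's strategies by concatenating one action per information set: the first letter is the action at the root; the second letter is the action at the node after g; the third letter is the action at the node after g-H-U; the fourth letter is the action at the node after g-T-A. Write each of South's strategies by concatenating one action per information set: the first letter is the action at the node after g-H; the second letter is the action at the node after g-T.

5

North has 16 pure strategies: gHCr, gHCs, gHRr, gHRs, gTCr, gTCs, gTRr, gTRs, kHCr, kHCs, kHRr, kHRs, kTCr, kTCs, kTRr, kTRs. Columns: DA, DE, UA, UE.
{gHCr, gHCs} → row (2,4) (2,4) (6,5) (6,5)
{gHRr, gHRs} → row (2,4) (2,4) (8,2) (8,2)
{gTCr, gTRr} → row (3,8) (7,2) (3,8) (7,2)
{gTCs, gTRs} → row (3,2) (7,2) (3,2) (7,2)
{kHCr, kHCs, kHRr, kHRs, kTCr, kTCs, kTRr, kTRs} → row (7,8) (7,8) (7,8) (7,8)
That's 5 distinct rows out of 16 strategies.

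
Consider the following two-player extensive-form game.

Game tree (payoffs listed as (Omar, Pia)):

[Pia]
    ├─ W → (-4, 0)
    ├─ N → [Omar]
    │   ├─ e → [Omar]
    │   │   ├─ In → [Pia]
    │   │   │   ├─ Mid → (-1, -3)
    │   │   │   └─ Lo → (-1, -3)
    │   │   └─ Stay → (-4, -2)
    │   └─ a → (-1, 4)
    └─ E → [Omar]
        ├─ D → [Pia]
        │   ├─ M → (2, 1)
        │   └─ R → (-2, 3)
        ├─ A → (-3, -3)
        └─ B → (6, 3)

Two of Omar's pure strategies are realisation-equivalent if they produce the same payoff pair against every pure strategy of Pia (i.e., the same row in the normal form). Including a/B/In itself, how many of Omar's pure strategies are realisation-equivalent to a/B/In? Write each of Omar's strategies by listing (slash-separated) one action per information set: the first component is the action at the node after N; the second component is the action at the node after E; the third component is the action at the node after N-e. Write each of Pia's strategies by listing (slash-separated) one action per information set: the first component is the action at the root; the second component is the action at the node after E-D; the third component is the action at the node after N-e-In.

2

Row for a/B/In (columns W/M/Mid, W/M/Lo, W/R/Mid, W/R/Lo, N/M/Mid, N/M/Lo, N/R/Mid, N/R/Lo, E/M/Mid, E/M/Lo, E/R/Mid, E/R/Lo): (-4,0) (-4,0) (-4,0) (-4,0) (-1,4) (-1,4) (-1,4) (-1,4) (6,3) (6,3) (6,3) (6,3).
Under a/B/In, Omar's choice at the node after N-e can never be reached regardless of what Pia does, so varying those choices leaves every outcome unchanged.
Holding the reachable choices fixed and varying the unreachable one freely already gives 2 equivalent strategies.
No other strategy reproduces this row, so those 2 are the full class: a/B/In, a/B/Stay.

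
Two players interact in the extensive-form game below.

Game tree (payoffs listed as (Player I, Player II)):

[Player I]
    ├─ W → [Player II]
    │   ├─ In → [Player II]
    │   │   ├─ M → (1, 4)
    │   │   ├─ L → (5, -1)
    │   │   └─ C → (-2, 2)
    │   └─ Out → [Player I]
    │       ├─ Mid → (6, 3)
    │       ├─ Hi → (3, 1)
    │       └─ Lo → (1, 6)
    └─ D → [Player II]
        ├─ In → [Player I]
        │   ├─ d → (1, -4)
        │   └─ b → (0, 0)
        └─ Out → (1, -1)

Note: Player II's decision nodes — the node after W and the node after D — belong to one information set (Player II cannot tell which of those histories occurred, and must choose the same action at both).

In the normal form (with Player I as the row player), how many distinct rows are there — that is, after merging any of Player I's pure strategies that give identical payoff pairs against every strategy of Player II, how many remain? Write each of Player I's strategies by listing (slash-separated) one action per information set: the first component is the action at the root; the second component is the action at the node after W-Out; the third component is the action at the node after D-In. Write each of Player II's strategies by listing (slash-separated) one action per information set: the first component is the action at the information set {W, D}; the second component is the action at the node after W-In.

5

Player I has 12 pure strategies: W/Mid/d, W/Mid/b, W/Hi/d, W/Hi/b, W/Lo/d, W/Lo/b, D/Mid/d, D/Mid/b, D/Hi/d, D/Hi/b, D/Lo/d, D/Lo/b. Columns: In/M, In/L, In/C, Out/M, Out/L, Out/C.
{W/Mid/d, W/Mid/b} → row (1,4) (5,-1) (-2,2) (6,3) (6,3) (6,3)
{W/Hi/d, W/Hi/b} → row (1,4) (5,-1) (-2,2) (3,1) (3,1) (3,1)
{W/Lo/d, W/Lo/b} → row (1,4) (5,-1) (-2,2) (1,6) (1,6) (1,6)
{D/Mid/d, D/Hi/d, D/Lo/d} → row (1,-4) (1,-4) (1,-4) (1,-1) (1,-1) (1,-1)
{D/Mid/b, D/Hi/b, D/Lo/b} → row (0,0) (0,0) (0,0) (1,-1) (1,-1) (1,-1)
That's 5 distinct rows out of 12 strategies.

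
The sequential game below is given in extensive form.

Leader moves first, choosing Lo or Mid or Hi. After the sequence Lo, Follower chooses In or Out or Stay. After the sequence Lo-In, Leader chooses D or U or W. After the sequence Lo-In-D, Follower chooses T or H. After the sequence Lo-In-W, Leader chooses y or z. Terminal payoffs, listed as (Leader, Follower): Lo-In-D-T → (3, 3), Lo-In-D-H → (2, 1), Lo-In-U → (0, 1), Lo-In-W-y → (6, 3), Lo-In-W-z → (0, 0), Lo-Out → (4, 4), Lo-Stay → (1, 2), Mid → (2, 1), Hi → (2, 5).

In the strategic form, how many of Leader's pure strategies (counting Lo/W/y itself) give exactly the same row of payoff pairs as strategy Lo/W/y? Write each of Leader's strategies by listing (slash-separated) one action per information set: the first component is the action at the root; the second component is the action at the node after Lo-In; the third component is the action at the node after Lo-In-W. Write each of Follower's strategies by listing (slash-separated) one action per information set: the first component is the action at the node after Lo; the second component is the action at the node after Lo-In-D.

1

Row for Lo/W/y (columns In/T, In/H, Out/T, Out/H, Stay/T, Stay/H): (6,3) (6,3) (4,4) (4,4) (1,2) (1,2).
Every one of Leader's information sets is on the play path for some reply by Follower when Leader follows Lo/W/y.
Changing the action at any of them therefore changes at least one column, so only Lo/W/y itself gives this row.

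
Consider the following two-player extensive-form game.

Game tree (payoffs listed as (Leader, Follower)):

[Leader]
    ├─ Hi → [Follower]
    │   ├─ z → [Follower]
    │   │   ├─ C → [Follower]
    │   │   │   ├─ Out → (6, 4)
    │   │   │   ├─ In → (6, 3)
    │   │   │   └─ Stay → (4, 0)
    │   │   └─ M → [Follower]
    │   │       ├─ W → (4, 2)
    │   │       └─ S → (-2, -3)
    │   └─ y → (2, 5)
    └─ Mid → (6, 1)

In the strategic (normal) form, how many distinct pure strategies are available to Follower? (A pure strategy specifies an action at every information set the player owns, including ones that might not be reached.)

24

Follower owns the node after Hi with actions {z, y} — two choices.
Follower owns the node after Hi-z with actions {C, M} — two choices.
Follower owns the node after Hi-z-C with actions {Out, In, Stay} — three choices.
Follower owns the node after Hi-z-M with actions {W, S} — two choices.
A pure strategy fixes one action at each information set independently, so the count is the product 2 × 2 × 3 × 2 = 24.
(For reference, Leader has 2 pure strategies, giving a 24×2 normal-form matrix.)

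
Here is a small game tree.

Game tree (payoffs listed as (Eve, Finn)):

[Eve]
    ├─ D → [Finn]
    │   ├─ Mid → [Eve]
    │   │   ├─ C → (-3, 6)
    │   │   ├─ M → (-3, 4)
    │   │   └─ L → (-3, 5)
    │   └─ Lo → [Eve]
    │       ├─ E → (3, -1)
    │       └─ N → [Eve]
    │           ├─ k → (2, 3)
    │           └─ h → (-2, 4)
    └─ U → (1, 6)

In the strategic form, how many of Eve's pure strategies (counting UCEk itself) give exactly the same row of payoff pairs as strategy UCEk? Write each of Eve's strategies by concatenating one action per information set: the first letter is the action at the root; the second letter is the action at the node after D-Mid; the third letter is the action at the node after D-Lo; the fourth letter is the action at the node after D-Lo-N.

Row for UCEk (columns Mid, Lo): (1,6) (1,6).
Under UCEk, Eve's choice at the node after D-Mid and at the node after D-Lo and at the node after D-Lo-N can never be reached regardless of what Finn does, so varying those choices leaves every outcome unchanged.
Holding the reachable choices fixed and varying the unreachable ones freely already gives 3 × 2 × 2 = 12 equivalent strategies.
No other strategy reproduces this row, so those 12 are the full class: UCEk, UCEh, UCNk, UCNh, UMEk, UMEh, UMNk, UMNh, ULEk, ULEh, ULNk, ULNh.

12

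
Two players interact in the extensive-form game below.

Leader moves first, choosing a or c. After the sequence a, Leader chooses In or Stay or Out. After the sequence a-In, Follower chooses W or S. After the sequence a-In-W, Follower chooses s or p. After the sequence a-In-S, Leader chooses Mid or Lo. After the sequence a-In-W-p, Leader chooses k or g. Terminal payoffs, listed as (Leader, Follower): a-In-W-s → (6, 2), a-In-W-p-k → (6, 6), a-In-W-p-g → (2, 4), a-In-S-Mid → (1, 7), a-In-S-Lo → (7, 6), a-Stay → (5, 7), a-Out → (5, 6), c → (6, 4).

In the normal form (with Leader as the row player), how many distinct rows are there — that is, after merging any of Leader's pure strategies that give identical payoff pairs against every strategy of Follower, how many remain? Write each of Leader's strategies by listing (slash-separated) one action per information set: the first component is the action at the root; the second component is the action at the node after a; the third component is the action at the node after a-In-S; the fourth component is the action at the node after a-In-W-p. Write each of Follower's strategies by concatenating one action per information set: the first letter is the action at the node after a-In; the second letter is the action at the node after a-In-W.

Leader has 24 pure strategies: a/In/Mid/k, a/In/Mid/g, a/In/Lo/k, a/In/Lo/g, a/Stay/Mid/k, a/Stay/Mid/g, a/Stay/Lo/k, a/Stay/Lo/g, a/Out/Mid/k, a/Out/Mid/g, a/Out/Lo/k, a/Out/Lo/g, c/In/Mid/k, c/In/Mid/g, c/In/Lo/k, c/In/Lo/g, c/Stay/Mid/k, c/Stay/Mid/g, c/Stay/Lo/k, c/Stay/Lo/g, c/Out/Mid/k, c/Out/Mid/g, c/Out/Lo/k, c/Out/Lo/g. Columns: Ws, Wp, Ss, Sp.
{a/In/Mid/k} → row (6,2) (6,6) (1,7) (1,7)
{a/In/Mid/g} → row (6,2) (2,4) (1,7) (1,7)
{a/In/Lo/k} → row (6,2) (6,6) (7,6) (7,6)
{a/In/Lo/g} → row (6,2) (2,4) (7,6) (7,6)
{a/Stay/Mid/k, a/Stay/Mid/g, a/Stay/Lo/k, a/Stay/Lo/g} → row (5,7) (5,7) (5,7) (5,7)
{a/Out/Mid/k, a/Out/Mid/g, a/Out/Lo/k, a/Out/Lo/g} → row (5,6) (5,6) (5,6) (5,6)
{c/In/Mid/k, c/In/Mid/g, c/In/Lo/k, c/In/Lo/g, c/Stay/Mid/k, c/Stay/Mid/g, c/Stay/Lo/k, c/Stay/Lo/g, c/Out/Mid/k, c/Out/Mid/g, c/Out/Lo/k, c/Out/Lo/g} → row (6,4) (6,4) (6,4) (6,4)
That's 7 distinct rows out of 24 strategies.

7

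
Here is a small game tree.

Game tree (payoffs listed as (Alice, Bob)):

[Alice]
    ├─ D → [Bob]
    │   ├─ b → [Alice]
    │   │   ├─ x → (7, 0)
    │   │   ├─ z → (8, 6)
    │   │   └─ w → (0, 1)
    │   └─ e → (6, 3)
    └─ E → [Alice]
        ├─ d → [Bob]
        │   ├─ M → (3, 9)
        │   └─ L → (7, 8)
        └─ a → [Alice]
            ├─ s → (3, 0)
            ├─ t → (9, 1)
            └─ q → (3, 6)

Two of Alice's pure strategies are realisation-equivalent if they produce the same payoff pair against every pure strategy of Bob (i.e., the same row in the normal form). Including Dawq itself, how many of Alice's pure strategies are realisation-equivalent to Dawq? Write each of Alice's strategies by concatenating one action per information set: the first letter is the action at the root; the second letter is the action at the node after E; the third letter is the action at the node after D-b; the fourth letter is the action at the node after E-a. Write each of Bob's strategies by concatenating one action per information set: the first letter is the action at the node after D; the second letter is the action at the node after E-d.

Row for Dawq (columns bM, bL, eM, eL): (0,1) (0,1) (6,3) (6,3).
Under Dawq, Alice's choice at the node after E and at the node after E-a can never be reached regardless of what Bob does, so varying those choices leaves every outcome unchanged.
Holding the reachable choices fixed and varying the unreachable ones freely already gives 2 × 3 = 6 equivalent strategies.
No other strategy reproduces this row, so those 6 are the full class: Ddws, Ddwt, Ddwq, Daws, Dawt, Dawq.

6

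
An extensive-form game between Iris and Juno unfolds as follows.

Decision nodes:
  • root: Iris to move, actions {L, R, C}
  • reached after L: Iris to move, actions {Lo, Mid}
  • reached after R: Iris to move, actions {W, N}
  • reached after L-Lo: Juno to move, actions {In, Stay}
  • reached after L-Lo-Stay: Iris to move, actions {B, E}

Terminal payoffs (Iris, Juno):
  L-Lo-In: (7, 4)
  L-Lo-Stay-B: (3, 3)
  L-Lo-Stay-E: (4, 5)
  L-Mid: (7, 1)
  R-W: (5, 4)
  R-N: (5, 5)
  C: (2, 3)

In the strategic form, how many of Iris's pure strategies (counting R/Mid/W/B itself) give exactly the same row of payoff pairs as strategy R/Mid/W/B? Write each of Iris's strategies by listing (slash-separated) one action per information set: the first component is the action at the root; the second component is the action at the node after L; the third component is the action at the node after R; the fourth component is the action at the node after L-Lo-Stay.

4

Row for R/Mid/W/B (columns In, Stay): (5,4) (5,4).
Under R/Mid/W/B, Iris's choice at the node after L and at the node after L-Lo-Stay can never be reached regardless of what Juno does, so varying those choices leaves every outcome unchanged.
Holding the reachable choices fixed and varying the unreachable ones freely already gives 2 × 2 = 4 equivalent strategies.
No other strategy reproduces this row, so those 4 are the full class: R/Lo/W/B, R/Lo/W/E, R/Mid/W/B, R/Mid/W/E.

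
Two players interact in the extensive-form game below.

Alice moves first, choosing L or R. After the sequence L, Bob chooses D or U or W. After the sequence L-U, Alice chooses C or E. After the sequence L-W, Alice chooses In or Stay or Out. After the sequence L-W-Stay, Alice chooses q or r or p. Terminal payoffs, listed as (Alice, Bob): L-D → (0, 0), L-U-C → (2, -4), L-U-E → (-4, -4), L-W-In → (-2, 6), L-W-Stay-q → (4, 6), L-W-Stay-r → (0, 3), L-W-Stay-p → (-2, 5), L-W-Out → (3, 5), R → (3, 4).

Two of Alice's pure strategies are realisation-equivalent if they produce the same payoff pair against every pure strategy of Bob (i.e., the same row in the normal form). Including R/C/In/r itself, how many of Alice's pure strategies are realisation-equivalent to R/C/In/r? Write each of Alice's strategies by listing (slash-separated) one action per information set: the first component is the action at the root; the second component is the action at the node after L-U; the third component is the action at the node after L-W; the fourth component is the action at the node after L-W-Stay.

18

Row for R/C/In/r (columns D, U, W): (3,4) (3,4) (3,4).
Under R/C/In/r, Alice's choice at the node after L-U and at the node after L-W and at the node after L-W-Stay can never be reached regardless of what Bob does, so varying those choices leaves every outcome unchanged.
Holding the reachable choices fixed and varying the unreachable ones freely already gives 2 × 3 × 3 = 18 equivalent strategies.
No other strategy reproduces this row, so those 18 are the full class: R/C/In/q, R/C/In/r, R/C/In/p, R/C/Stay/q, R/C/Stay/r, R/C/Stay/p, R/C/Out/q, R/C/Out/r, R/C/Out/p, R/E/In/q, R/E/In/r, R/E/In/p, R/E/Stay/q, R/E/Stay/r, R/E/Stay/p, R/E/Out/q, R/E/Out/r, R/E/Out/p.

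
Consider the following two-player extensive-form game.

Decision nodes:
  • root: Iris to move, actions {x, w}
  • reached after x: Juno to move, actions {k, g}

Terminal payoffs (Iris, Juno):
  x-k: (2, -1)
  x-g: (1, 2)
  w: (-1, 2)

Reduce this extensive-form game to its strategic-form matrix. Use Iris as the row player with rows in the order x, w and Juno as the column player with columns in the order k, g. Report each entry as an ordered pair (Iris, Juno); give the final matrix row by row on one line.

Row x: k→(2,-1), g→(1,2)
Row w: k→(-1,2), g→(-1,2)

x: (2,-1) (1,2) | w: (-1,2) (-1,2)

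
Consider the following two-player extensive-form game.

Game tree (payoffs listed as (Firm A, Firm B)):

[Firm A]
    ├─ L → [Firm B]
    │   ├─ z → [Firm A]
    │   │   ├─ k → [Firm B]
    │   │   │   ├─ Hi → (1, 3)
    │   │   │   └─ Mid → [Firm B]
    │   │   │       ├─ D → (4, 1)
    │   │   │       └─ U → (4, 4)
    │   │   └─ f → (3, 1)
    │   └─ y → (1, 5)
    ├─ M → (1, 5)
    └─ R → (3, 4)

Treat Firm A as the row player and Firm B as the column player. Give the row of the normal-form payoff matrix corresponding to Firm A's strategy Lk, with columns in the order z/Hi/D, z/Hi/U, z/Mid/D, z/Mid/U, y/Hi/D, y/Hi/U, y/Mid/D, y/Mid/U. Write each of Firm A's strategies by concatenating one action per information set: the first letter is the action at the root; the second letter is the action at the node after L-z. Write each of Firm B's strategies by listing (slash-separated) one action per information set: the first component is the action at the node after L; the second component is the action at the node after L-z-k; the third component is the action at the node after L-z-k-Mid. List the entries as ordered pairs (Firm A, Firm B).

vs z/Hi/D: Firm A plays L → Firm B plays z at [L] → Firm A plays k at [L-z] → Firm B plays Hi at [L-z-k] → (1, 3)
vs z/Hi/U: Firm A plays L → Firm B plays z at [L] → Firm A plays k at [L-z] → Firm B plays Hi at [L-z-k] → (1, 3)
vs z/Mid/D: Firm A plays L → Firm B plays z at [L] → Firm A plays k at [L-z] → Firm B plays Mid at [L-z-k] → Firm B plays D at [L-z-k-Mid] → (4, 1)
vs z/Mid/U: Firm A plays L → Firm B plays z at [L] → Firm A plays k at [L-z] → Firm B plays Mid at [L-z-k] → Firm B plays U at [L-z-k-Mid] → (4, 4)
vs y/Hi/D: Firm A plays L → Firm B plays y at [L] → (1, 5)
vs y/Hi/U: Firm A plays L → Firm B plays y at [L] → (1, 5)
vs y/Mid/D: Firm A plays L → Firm B plays y at [L] → (1, 5)
vs y/Mid/U: Firm A plays L → Firm B plays y at [L] → (1, 5)

(1,3) (1,3) (4,1) (4,4) (1,5) (1,5) (1,5) (1,5)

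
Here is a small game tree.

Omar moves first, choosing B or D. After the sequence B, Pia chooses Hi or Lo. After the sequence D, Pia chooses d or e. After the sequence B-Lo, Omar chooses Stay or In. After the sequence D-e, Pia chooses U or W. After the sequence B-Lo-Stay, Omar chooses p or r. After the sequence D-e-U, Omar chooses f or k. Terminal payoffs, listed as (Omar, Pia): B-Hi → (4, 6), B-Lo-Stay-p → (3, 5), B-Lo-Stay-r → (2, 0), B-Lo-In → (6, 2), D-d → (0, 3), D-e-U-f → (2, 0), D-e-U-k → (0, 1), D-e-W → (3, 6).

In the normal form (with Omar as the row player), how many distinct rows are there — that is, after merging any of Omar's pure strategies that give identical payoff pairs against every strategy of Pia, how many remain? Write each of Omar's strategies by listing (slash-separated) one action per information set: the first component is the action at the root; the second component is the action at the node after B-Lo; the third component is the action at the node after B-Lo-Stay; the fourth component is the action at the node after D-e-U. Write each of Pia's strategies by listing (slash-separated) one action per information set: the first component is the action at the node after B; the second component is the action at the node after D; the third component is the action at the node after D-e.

5

Omar has 16 pure strategies: B/Stay/p/f, B/Stay/p/k, B/Stay/r/f, B/Stay/r/k, B/In/p/f, B/In/p/k, B/In/r/f, B/In/r/k, D/Stay/p/f, D/Stay/p/k, D/Stay/r/f, D/Stay/r/k, D/In/p/f, D/In/p/k, D/In/r/f, D/In/r/k. Columns: Hi/d/U, Hi/d/W, Hi/e/U, Hi/e/W, Lo/d/U, Lo/d/W, Lo/e/U, Lo/e/W.
{B/Stay/p/f, B/Stay/p/k} → row (4,6) (4,6) (4,6) (4,6) (3,5) (3,5) (3,5) (3,5)
{B/Stay/r/f, B/Stay/r/k} → row (4,6) (4,6) (4,6) (4,6) (2,0) (2,0) (2,0) (2,0)
{B/In/p/f, B/In/p/k, B/In/r/f, B/In/r/k} → row (4,6) (4,6) (4,6) (4,6) (6,2) (6,2) (6,2) (6,2)
{D/Stay/p/f, D/Stay/r/f, D/In/p/f, D/In/r/f} → row (0,3) (0,3) (2,0) (3,6) (0,3) (0,3) (2,0) (3,6)
{D/Stay/p/k, D/Stay/r/k, D/In/p/k, D/In/r/k} → row (0,3) (0,3) (0,1) (3,6) (0,3) (0,3) (0,1) (3,6)
That's 5 distinct rows out of 16 strategies.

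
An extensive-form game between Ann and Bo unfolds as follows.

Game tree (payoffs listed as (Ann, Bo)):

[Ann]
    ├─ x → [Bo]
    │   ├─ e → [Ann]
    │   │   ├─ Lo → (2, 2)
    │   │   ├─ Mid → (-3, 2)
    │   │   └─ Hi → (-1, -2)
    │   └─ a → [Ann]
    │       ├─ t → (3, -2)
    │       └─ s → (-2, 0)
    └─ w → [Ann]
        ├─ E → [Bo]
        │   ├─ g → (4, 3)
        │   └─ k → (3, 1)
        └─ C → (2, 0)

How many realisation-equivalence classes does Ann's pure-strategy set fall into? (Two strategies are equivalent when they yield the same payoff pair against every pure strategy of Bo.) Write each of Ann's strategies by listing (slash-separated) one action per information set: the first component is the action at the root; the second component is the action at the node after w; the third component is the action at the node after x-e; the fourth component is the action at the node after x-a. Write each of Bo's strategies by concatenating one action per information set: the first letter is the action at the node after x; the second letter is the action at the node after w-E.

8

Ann has 24 pure strategies: x/E/Lo/t, x/E/Lo/s, x/E/Mid/t, x/E/Mid/s, x/E/Hi/t, x/E/Hi/s, x/C/Lo/t, x/C/Lo/s, x/C/Mid/t, x/C/Mid/s, x/C/Hi/t, x/C/Hi/s, w/E/Lo/t, w/E/Lo/s, w/E/Mid/t, w/E/Mid/s, w/E/Hi/t, w/E/Hi/s, w/C/Lo/t, w/C/Lo/s, w/C/Mid/t, w/C/Mid/s, w/C/Hi/t, w/C/Hi/s. Columns: eg, ek, ag, ak.
{x/E/Lo/t, x/C/Lo/t} → row (2,2) (2,2) (3,-2) (3,-2)
{x/E/Lo/s, x/C/Lo/s} → row (2,2) (2,2) (-2,0) (-2,0)
{x/E/Mid/t, x/C/Mid/t} → row (-3,2) (-3,2) (3,-2) (3,-2)
{x/E/Mid/s, x/C/Mid/s} → row (-3,2) (-3,2) (-2,0) (-2,0)
{x/E/Hi/t, x/C/Hi/t} → row (-1,-2) (-1,-2) (3,-2) (3,-2)
{x/E/Hi/s, x/C/Hi/s} → row (-1,-2) (-1,-2) (-2,0) (-2,0)
{w/E/Lo/t, w/E/Lo/s, w/E/Mid/t, w/E/Mid/s, w/E/Hi/t, w/E/Hi/s} → row (4,3) (3,1) (4,3) (3,1)
{w/C/Lo/t, w/C/Lo/s, w/C/Mid/t, w/C/Mid/s, w/C/Hi/t, w/C/Hi/s} → row (2,0) (2,0) (2,0) (2,0)
That's 8 distinct rows out of 24 strategies.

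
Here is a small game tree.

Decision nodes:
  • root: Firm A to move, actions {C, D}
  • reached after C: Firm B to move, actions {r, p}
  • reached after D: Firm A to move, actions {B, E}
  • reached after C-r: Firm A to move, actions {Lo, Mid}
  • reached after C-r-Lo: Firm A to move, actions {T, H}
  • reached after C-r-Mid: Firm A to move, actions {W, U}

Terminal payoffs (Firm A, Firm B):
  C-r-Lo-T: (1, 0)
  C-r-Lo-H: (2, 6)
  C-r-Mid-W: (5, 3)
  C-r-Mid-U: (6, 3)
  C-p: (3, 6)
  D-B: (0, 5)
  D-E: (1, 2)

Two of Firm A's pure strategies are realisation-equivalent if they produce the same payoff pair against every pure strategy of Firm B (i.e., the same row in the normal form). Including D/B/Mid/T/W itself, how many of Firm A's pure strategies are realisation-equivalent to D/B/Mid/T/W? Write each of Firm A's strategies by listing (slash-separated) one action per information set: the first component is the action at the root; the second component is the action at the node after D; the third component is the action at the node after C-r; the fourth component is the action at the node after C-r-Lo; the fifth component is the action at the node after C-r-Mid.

8

Row for D/B/Mid/T/W (columns r, p): (0,5) (0,5).
Under D/B/Mid/T/W, Firm A's choice at the node after C-r and at the node after C-r-Lo and at the node after C-r-Mid can never be reached regardless of what Firm B does, so varying those choices leaves every outcome unchanged.
Holding the reachable choices fixed and varying the unreachable ones freely already gives 2 × 2 × 2 = 8 equivalent strategies.
No other strategy reproduces this row, so those 8 are the full class: D/B/Lo/T/W, D/B/Lo/T/U, D/B/Lo/H/W, D/B/Lo/H/U, D/B/Mid/T/W, D/B/Mid/T/U, D/B/Mid/H/W, D/B/Mid/H/U.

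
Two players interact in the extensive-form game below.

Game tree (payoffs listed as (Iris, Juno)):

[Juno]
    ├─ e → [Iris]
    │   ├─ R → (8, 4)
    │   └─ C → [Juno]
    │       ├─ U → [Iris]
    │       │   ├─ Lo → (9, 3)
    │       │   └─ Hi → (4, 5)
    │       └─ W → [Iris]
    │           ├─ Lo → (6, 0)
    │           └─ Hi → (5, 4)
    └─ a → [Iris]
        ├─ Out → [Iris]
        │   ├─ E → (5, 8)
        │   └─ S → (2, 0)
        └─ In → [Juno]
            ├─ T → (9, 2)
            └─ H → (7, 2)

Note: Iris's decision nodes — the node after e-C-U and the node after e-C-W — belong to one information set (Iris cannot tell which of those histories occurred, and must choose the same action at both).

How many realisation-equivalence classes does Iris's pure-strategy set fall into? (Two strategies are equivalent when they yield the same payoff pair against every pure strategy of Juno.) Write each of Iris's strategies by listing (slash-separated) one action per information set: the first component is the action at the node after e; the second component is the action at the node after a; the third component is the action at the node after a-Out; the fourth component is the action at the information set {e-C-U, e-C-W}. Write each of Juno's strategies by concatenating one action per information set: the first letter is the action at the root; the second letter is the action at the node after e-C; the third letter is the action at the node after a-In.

Iris has 16 pure strategies: R/Out/E/Lo, R/Out/E/Hi, R/Out/S/Lo, R/Out/S/Hi, R/In/E/Lo, R/In/E/Hi, R/In/S/Lo, R/In/S/Hi, C/Out/E/Lo, C/Out/E/Hi, C/Out/S/Lo, C/Out/S/Hi, C/In/E/Lo, C/In/E/Hi, C/In/S/Lo, C/In/S/Hi. Columns: eUT, eUH, eWT, eWH, aUT, aUH, aWT, aWH.
{R/Out/E/Lo, R/Out/E/Hi} → row (8,4) (8,4) (8,4) (8,4) (5,8) (5,8) (5,8) (5,8)
{R/Out/S/Lo, R/Out/S/Hi} → row (8,4) (8,4) (8,4) (8,4) (2,0) (2,0) (2,0) (2,0)
{R/In/E/Lo, R/In/E/Hi, R/In/S/Lo, R/In/S/Hi} → row (8,4) (8,4) (8,4) (8,4) (9,2) (7,2) (9,2) (7,2)
{C/Out/E/Lo} → row (9,3) (9,3) (6,0) (6,0) (5,8) (5,8) (5,8) (5,8)
{C/Out/E/Hi} → row (4,5) (4,5) (5,4) (5,4) (5,8) (5,8) (5,8) (5,8)
{C/Out/S/Lo} → row (9,3) (9,3) (6,0) (6,0) (2,0) (2,0) (2,0) (2,0)
{C/Out/S/Hi} → row (4,5) (4,5) (5,4) (5,4) (2,0) (2,0) (2,0) (2,0)
{C/In/E/Lo, C/In/S/Lo} → row (9,3) (9,3) (6,0) (6,0) (9,2) (7,2) (9,2) (7,2)
{C/In/E/Hi, C/In/S/Hi} → row (4,5) (4,5) (5,4) (5,4) (9,2) (7,2) (9,2) (7,2)
That's 9 distinct rows out of 16 strategies.

9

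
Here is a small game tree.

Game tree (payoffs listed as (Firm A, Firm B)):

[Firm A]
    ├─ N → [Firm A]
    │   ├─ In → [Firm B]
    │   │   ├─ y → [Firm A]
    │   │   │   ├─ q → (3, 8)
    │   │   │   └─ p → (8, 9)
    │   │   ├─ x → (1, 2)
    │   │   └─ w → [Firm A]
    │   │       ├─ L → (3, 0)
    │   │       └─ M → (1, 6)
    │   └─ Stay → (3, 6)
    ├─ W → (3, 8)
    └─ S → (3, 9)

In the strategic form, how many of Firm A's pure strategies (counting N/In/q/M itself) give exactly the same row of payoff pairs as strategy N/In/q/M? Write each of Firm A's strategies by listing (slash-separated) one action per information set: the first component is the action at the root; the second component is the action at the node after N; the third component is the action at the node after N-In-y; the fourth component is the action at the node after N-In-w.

Row for N/In/q/M (columns y, x, w): (3,8) (1,2) (1,6).
Every one of Firm A's information sets is on the play path for some reply by Firm B when Firm A follows N/In/q/M.
Changing the action at any of them therefore changes at least one column, so only N/In/q/M itself gives this row.

1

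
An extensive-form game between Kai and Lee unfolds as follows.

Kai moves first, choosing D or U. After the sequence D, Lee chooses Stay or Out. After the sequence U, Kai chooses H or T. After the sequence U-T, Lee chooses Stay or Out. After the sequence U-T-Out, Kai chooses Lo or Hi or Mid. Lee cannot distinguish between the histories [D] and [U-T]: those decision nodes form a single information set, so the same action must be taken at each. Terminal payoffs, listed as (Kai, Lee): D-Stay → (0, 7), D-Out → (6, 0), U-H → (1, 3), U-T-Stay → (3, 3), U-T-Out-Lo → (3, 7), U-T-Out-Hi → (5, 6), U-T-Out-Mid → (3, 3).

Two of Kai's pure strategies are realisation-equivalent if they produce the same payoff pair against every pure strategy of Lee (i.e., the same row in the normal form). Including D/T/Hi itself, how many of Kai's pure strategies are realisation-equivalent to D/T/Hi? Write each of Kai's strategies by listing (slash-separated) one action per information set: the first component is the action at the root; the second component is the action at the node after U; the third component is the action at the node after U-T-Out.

Row for D/T/Hi (columns Stay, Out): (0,7) (6,0).
Under D/T/Hi, Kai's choice at the node after U and at the node after U-T-Out can never be reached regardless of what Lee does, so varying those choices leaves every outcome unchanged.
Holding the reachable choices fixed and varying the unreachable ones freely already gives 2 × 3 = 6 equivalent strategies.
No other strategy reproduces this row, so those 6 are the full class: D/H/Lo, D/H/Hi, D/H/Mid, D/T/Lo, D/T/Hi, D/T/Mid.

6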